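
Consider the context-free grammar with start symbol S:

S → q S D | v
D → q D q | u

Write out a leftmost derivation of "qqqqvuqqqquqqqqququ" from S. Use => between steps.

S => qSD   [S → q S D]
qSD => qqSDD   [S → q S D]
qqSDD => qqqSDDD   [S → q S D]
qqqSDDD => qqqqSDDDD   [S → q S D]
qqqqSDDDD => qqqqvDDDD   [S → v]
qqqqvDDDD => qqqqvuDDD   [D → u]
qqqqvuDDD => qqqqvuqDqDD   [D → q D q]
qqqqvuqDqDD => qqqqvuqqDqqDD   [D → q D q]
qqqqvuqqDqqDD => qqqqvuqqqDqqqDD   [D → q D q]
qqqqvuqqqDqqqDD => qqqqvuqqqqDqqqqDD   [D → q D q]
qqqqvuqqqqDqqqqDD => qqqqvuqqqquqqqqDD   [D → u]
qqqqvuqqqquqqqqDD => qqqqvuqqqquqqqqqDqD   [D → q D q]
qqqqvuqqqquqqqqqDqD => qqqqvuqqqquqqqqquqD   [D → u]
qqqqvuqqqquqqqqquqD => qqqqvuqqqquqqqqququ   [D → u]

S => qSD => qqSDD => qqqSDDD => qqqqSDDDD => qqqqvDDDD => qqqqvuDDD => qqqqvuqDqDD => qqqqvuqqDqqDD => qqqqvuqqqDqqqDD => qqqqvuqqqqDqqqqDD => qqqqvuqqqquqqqqDD => qqqqvuqqqquqqqqqDqD => qqqqvuqqqquqqqqquqD => qqqqvuqqqquqqqqququ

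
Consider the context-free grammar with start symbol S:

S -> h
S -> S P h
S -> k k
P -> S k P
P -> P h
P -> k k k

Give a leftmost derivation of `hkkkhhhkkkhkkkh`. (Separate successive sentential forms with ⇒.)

S ⇒ SPh   [S -> S P h]
SPh ⇒ SPhPh   [S -> S P h]
SPhPh ⇒ SPhPhPh   [S -> S P h]
SPhPhPh ⇒ hPhPhPh   [S -> h]
hPhPhPh ⇒ hPhhPhPh   [P -> P h]
hPhhPhPh ⇒ hPhhhPhPh   [P -> P h]
hPhhhPhPh ⇒ hkkkhhhPhPh   [P -> k k k]
hkkkhhhPhPh ⇒ hkkkhhhkkkhPh   [P -> k k k]
hkkkhhhkkkhPh ⇒ hkkkhhhkkkhkkkh   [P -> k k k]

S ⇒ SPh ⇒ SPhPh ⇒ SPhPhPh ⇒ hPhPhPh ⇒ hPhhPhPh ⇒ hPhhhPhPh ⇒ hkkkhhhPhPh ⇒ hkkkhhhkkkhPh ⇒ hkkkhhhkkkhkkkh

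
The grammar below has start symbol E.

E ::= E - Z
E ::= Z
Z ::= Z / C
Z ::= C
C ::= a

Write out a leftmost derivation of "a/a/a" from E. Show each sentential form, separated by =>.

E=>Z=>Z/C=>Z/C/C=>C/C/C=>a/C/C=>a/a/C=>a/a/a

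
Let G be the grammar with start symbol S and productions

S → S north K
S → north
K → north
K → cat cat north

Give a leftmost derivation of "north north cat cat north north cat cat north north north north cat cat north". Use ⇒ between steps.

S ⇒ S north K   [S → S north K]
S north K ⇒ S north K north K   [S → S north K]
S north K north K ⇒ S north K north K north K   [S → S north K]
S north K north K north K ⇒ S north K north K north K north K   [S → S north K]
S north K north K north K north K ⇒ north north K north K north K north K   [S → north]
north north K north K north K north K ⇒ north north cat cat north north K north K north K   [K → cat cat north]
north north cat cat north north K north K north K ⇒ north north cat cat north north cat cat north north K north K   [K → cat cat north]
north north cat cat north north cat cat north north K north K ⇒ north north cat cat north north cat cat north north north north K   [K → north]
north north cat cat north north cat cat north north north north K ⇒ north north cat cat north north cat cat north north north north cat cat north   [K → cat cat north]

S ⇒ S north K ⇒ S north K north K ⇒ S north K north K north K ⇒ S north K north K north K north K ⇒ north north K north K north K north K ⇒ north north cat cat north north K north K north K ⇒ north north cat cat north north cat cat north north K north K ⇒ north north cat cat north north cat cat north north north north K ⇒ north north cat cat north north cat cat north north north north cat cat north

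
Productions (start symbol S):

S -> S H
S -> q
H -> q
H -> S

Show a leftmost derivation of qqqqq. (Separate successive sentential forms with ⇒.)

S ⇒ SH ⇒ SHH ⇒ qHH ⇒ qSH ⇒ qSHH ⇒ qSHHH ⇒ qqHHH ⇒ qqSHH ⇒ qqqHH ⇒ qqqqH ⇒ qqqqq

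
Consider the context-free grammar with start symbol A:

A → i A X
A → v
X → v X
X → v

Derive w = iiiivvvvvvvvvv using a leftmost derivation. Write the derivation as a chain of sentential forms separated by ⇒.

A ⇒ iAX ⇒ iiAXX ⇒ iiiAXXX ⇒ iiiiAXXXX ⇒ iiiivXXXX ⇒ iiiivvXXXX ⇒ iiiivvvXXXX ⇒ iiiivvvvXXXX ⇒ iiiivvvvvXXXX ⇒ iiiivvvvvvXXXX ⇒ iiiivvvvvvvXXX ⇒ iiiivvvvvvvvXX ⇒ iiiivvvvvvvvvX ⇒ iiiivvvvvvvvvv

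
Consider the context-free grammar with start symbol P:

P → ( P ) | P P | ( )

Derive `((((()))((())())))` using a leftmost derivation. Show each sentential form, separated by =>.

P => (P) => ((P)) => ((PP)) => (((P)P)) => ((((P))P)) => ((((()))P)) => ((((()))(P))) => ((((()))(PP))) => ((((()))((P)P))) => ((((()))((())P))) => ((((()))((())())))

P => (P)   [P → ( P )]
(P) => ((P))   [P → ( P )]
((P)) => ((PP))   [P → P P]
((PP)) => (((P)P))   [P → ( P )]
(((P)P)) => ((((P))P))   [P → ( P )]
((((P))P)) => ((((()))P))   [P → ( )]
((((()))P)) => ((((()))(P)))   [P → ( P )]
((((()))(P))) => ((((()))(PP)))   [P → P P]
((((()))(PP))) => ((((()))((P)P)))   [P → ( P )]
((((()))((P)P))) => ((((()))((())P)))   [P → ( )]
((((()))((())P))) => ((((()))((())())))   [P → ( )]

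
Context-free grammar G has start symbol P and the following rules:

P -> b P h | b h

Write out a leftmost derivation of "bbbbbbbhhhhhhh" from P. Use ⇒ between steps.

P ⇒ bPh ⇒ bbPhh ⇒ bbbPhhh ⇒ bbbbPhhhh ⇒ bbbbbPhhhhh ⇒ bbbbbbPhhhhhh ⇒ bbbbbbbhhhhhhh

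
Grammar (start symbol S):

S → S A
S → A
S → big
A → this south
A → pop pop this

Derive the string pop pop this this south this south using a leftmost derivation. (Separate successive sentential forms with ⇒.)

S ⇒ S A   [S → S A]
S A ⇒ S A A   [S → S A]
S A A ⇒ A A A   [S → A]
A A A ⇒ pop pop this A A   [A → pop pop this]
pop pop this A A ⇒ pop pop this this south A   [A → this south]
pop pop this this south A ⇒ pop pop this this south this south   [A → this south]

S ⇒ S A ⇒ S A A ⇒ A A A ⇒ pop pop this A A ⇒ pop pop this this south A ⇒ pop pop this this south this south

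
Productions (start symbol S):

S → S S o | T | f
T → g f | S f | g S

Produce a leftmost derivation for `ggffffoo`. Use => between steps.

S => SSo => TSo => gSSo => gTSo => ggSSo => ggfSo => ggfSSoo => ggfTSoo => ggfSfSoo => ggfffSoo => ggffffoo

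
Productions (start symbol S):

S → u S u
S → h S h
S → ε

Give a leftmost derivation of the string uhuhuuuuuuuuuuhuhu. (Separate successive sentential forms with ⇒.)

S ⇒ uSu ⇒ uhShu ⇒ uhuSuhu ⇒ uhuhShuhu ⇒ uhuhuSuhuhu ⇒ uhuhuuSuuhuhu ⇒ uhuhuuuSuuuhuhu ⇒ uhuhuuuuSuuuuhuhu ⇒ uhuhuuuuuSuuuuuhuhu ⇒ uhuhuuuuuuuuuuhuhu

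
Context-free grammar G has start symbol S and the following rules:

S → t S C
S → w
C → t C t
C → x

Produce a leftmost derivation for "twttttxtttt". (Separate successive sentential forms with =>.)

S => tSC => twC => twtCt => twttCtt => twtttCttt => twttttCtttt => twttttxtttt

S => tSC   [S → t S C]
tSC => twC   [S → w]
twC => twtCt   [C → t C t]
twtCt => twttCtt   [C → t C t]
twttCtt => twtttCttt   [C → t C t]
twtttCttt => twttttCtttt   [C → t C t]
twttttCtttt => twttttxtttt   [C → x]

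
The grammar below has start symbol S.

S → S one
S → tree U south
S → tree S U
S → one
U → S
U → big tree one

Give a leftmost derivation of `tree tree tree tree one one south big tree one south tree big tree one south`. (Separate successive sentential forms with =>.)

S => tree S U   [S → tree S U]
tree S U => tree tree U south U   [S → tree U south]
tree tree U south U => tree tree S south U   [U → S]
tree tree S south U => tree tree tree S U south U   [S → tree S U]
tree tree tree S U south U => tree tree tree tree U south U south U   [S → tree U south]
tree tree tree tree U south U south U => tree tree tree tree S south U south U   [U → S]
tree tree tree tree S south U south U => tree tree tree tree S one south U south U   [S → S one]
tree tree tree tree S one south U south U => tree tree tree tree one one south U south U   [S → one]
tree tree tree tree one one south U south U => tree tree tree tree one one south big tree one south U   [U → big tree one]
tree tree tree tree one one south big tree one south U => tree tree tree tree one one south big tree one south S   [U → S]
tree tree tree tree one one south big tree one south S => tree tree tree tree one one south big tree one south tree U south   [S → tree U south]
tree tree tree tree one one south big tree one south tree U south => tree tree tree tree one one south big tree one south tree big tree one south   [U → big tree one]

S => tree S U => tree tree U south U => tree tree S south U => tree tree tree S U south U => tree tree tree tree U south U south U => tree tree tree tree S south U south U => tree tree tree tree S one south U south U => tree tree tree tree one one south U south U => tree tree tree tree one one south big tree one south U => tree tree tree tree one one south big tree one south S => tree tree tree tree one one south big tree one south tree U south => tree tree tree tree one one south big tree one south tree big tree one south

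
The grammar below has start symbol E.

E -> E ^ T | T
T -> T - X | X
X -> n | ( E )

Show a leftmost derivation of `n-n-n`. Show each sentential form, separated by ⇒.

E ⇒ T   [E -> T]
T ⇒ T-X   [T -> T - X]
T-X ⇒ T-X-X   [T -> T - X]
T-X-X ⇒ X-X-X   [T -> X]
X-X-X ⇒ n-X-X   [X -> n]
n-X-X ⇒ n-n-X   [X -> n]
n-n-X ⇒ n-n-n   [X -> n]

E ⇒ T ⇒ T-X ⇒ T-X-X ⇒ X-X-X ⇒ n-X-X ⇒ n-n-X ⇒ n-n-n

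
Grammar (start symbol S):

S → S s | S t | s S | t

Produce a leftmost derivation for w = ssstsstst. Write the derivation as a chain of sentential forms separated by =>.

S => St => sSt => ssSt => ssSst => ssStst => sssStst => sssSstst => sssSsstst => ssstsstst

S => St   [S → S t]
St => sSt   [S → s S]
sSt => ssSt   [S → s S]
ssSt => ssSst   [S → S s]
ssSst => ssStst   [S → S t]
ssStst => sssStst   [S → s S]
sssStst => sssSstst   [S → S s]
sssSstst => sssSsstst   [S → S s]
sssSsstst => ssstsstst   [S → t]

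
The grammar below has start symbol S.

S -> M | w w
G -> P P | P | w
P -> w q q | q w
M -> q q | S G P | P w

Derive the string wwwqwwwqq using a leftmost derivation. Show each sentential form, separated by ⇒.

S ⇒ M ⇒ SGP ⇒ MGP ⇒ SGPGP ⇒ wwGPGP ⇒ wwwPGP ⇒ wwwqwGP ⇒ wwwqwwP ⇒ wwwqwwwqq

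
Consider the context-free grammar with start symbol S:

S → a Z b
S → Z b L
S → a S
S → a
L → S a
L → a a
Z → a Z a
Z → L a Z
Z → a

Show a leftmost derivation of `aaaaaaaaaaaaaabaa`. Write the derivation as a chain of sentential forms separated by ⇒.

S ⇒ aS   [S → a S]
aS ⇒ aaS   [S → a S]
aaS ⇒ aaZbL   [S → Z b L]
aaZbL ⇒ aaLaZbL   [Z → L a Z]
aaLaZbL ⇒ aaaaaZbL   [L → a a]
aaaaaZbL ⇒ aaaaaaZabL   [Z → a Z a]
aaaaaaZabL ⇒ aaaaaaLaZabL   [Z → L a Z]
aaaaaaLaZabL ⇒ aaaaaaaaaZabL   [L → a a]
aaaaaaaaaZabL ⇒ aaaaaaaaaLaZabL   [Z → L a Z]
aaaaaaaaaLaZabL ⇒ aaaaaaaaaaaaZabL   [L → a a]
aaaaaaaaaaaaZabL ⇒ aaaaaaaaaaaaaabL   [Z → a]
aaaaaaaaaaaaaabL ⇒ aaaaaaaaaaaaaabaa   [L → a a]

S ⇒ aS ⇒ aaS ⇒ aaZbL ⇒ aaLaZbL ⇒ aaaaaZbL ⇒ aaaaaaZabL ⇒ aaaaaaLaZabL ⇒ aaaaaaaaaZabL ⇒ aaaaaaaaaLaZabL ⇒ aaaaaaaaaaaaZabL ⇒ aaaaaaaaaaaaaabL ⇒ aaaaaaaaaaaaaabaa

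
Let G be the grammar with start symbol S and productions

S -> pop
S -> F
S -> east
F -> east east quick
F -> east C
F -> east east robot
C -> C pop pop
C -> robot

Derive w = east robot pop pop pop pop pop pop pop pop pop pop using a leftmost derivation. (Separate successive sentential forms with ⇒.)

S ⇒ F ⇒ east C ⇒ east C pop pop ⇒ east C pop pop pop pop ⇒ east C pop pop pop pop pop pop ⇒ east C pop pop pop pop pop pop pop pop ⇒ east C pop pop pop pop pop pop pop pop pop pop ⇒ east robot pop pop pop pop pop pop pop pop pop pop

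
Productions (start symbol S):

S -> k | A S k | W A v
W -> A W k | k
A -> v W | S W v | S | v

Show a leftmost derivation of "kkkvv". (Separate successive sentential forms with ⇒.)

S ⇒ WAv   [S -> W A v]
WAv ⇒ AWkAv   [W -> A W k]
AWkAv ⇒ SWkAv   [A -> S]
SWkAv ⇒ kWkAv   [S -> k]
kWkAv ⇒ kkkAv   [W -> k]
kkkAv ⇒ kkkvv   [A -> v]

S ⇒ WAv ⇒ AWkAv ⇒ SWkAv ⇒ kWkAv ⇒ kkkAv ⇒ kkkvv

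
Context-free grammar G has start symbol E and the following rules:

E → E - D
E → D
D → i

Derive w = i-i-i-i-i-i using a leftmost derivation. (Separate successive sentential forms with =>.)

E => E-D => E-D-D => E-D-D-D => E-D-D-D-D => E-D-D-D-D-D => D-D-D-D-D-D => i-D-D-D-D-D => i-i-D-D-D-D => i-i-i-D-D-D => i-i-i-i-D-D => i-i-i-i-i-D => i-i-i-i-i-i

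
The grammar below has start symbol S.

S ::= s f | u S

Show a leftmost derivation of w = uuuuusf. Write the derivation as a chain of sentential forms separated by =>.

S => uS   [S ::= u S]
uS => uuS   [S ::= u S]
uuS => uuuS   [S ::= u S]
uuuS => uuuuS   [S ::= u S]
uuuuS => uuuuuS   [S ::= u S]
uuuuuS => uuuuusf   [S ::= s f]

S=>uS=>uuS=>uuuS=>uuuuS=>uuuuuS=>uuuuusf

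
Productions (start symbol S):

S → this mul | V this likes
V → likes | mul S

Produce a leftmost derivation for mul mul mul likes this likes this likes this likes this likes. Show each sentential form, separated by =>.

S => V this likes => mul S this likes => mul V this likes this likes => mul mul S this likes this likes => mul mul V this likes this likes this likes => mul mul mul S this likes this likes this likes => mul mul mul V this likes this likes this likes this likes => mul mul mul likes this likes this likes this likes this likes

S => V this likes   [S → V this likes]
V this likes => mul S this likes   [V → mul S]
mul S this likes => mul V this likes this likes   [S → V this likes]
mul V this likes this likes => mul mul S this likes this likes   [V → mul S]
mul mul S this likes this likes => mul mul V this likes this likes this likes   [S → V this likes]
mul mul V this likes this likes this likes => mul mul mul S this likes this likes this likes   [V → mul S]
mul mul mul S this likes this likes this likes => mul mul mul V this likes this likes this likes this likes   [S → V this likes]
mul mul mul V this likes this likes this likes this likes => mul mul mul likes this likes this likes this likes this likes   [V → likes]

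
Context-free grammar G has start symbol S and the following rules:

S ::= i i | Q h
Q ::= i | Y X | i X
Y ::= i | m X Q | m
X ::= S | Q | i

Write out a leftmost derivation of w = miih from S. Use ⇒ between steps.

S ⇒ Qh   [S ::= Q h]
Qh ⇒ YXh   [Q ::= Y X]
YXh ⇒ mXh   [Y ::= m]
mXh ⇒ mQh   [X ::= Q]
mQh ⇒ miXh   [Q ::= i X]
miXh ⇒ miih   [X ::= i]

S⇒Qh⇒YXh⇒mXh⇒mQh⇒miXh⇒miih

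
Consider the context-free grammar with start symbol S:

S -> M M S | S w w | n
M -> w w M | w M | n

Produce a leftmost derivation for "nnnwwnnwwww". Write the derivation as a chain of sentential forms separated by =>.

S => Sww   [S -> S w w]
Sww => MMSww   [S -> M M S]
MMSww => nMSww   [M -> n]
nMSww => nnSww   [M -> n]
nnSww => nnSwwww   [S -> S w w]
nnSwwww => nnMMSwwww   [S -> M M S]
nnMMSwwww => nnnMSwwww   [M -> n]
nnnMSwwww => nnnwwMSwwww   [M -> w w M]
nnnwwMSwwww => nnnwwnSwwww   [M -> n]
nnnwwnSwwww => nnnwwnnwwww   [S -> n]

S=>Sww=>MMSww=>nMSww=>nnSww=>nnSwwww=>nnMMSwwww=>nnnMSwwww=>nnnwwMSwwww=>nnnwwnSwwww=>nnnwwnnwwww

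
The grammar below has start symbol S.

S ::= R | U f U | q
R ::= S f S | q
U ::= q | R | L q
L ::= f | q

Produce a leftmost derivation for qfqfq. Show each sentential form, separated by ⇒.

S ⇒ UfU   [S ::= U f U]
UfU ⇒ RfU   [U ::= R]
RfU ⇒ qfU   [R ::= q]
qfU ⇒ qfR   [U ::= R]
qfR ⇒ qfSfS   [R ::= S f S]
qfSfS ⇒ qfqfS   [S ::= q]
qfqfS ⇒ qfqfq   [S ::= q]

S ⇒ UfU ⇒ RfU ⇒ qfU ⇒ qfR ⇒ qfSfS ⇒ qfqfS ⇒ qfqfq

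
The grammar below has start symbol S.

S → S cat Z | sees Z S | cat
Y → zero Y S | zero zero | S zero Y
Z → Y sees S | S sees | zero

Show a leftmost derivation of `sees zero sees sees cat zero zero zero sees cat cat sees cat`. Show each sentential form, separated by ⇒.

S ⇒ sees Z S   [S → sees Z S]
sees Z S ⇒ sees zero S   [Z → zero]
sees zero S ⇒ sees zero sees Z S   [S → sees Z S]
sees zero sees Z S ⇒ sees zero sees S sees S   [Z → S sees]
sees zero sees S sees S ⇒ sees zero sees sees Z S sees S   [S → sees Z S]
sees zero sees sees Z S sees S ⇒ sees zero sees sees Y sees S S sees S   [Z → Y sees S]
sees zero sees sees Y sees S S sees S ⇒ sees zero sees sees S zero Y sees S S sees S   [Y → S zero Y]
sees zero sees sees S zero Y sees S S sees S ⇒ sees zero sees sees cat zero Y sees S S sees S   [S → cat]
sees zero sees sees cat zero Y sees S S sees S ⇒ sees zero sees sees cat zero zero zero sees S S sees S   [Y → zero zero]
sees zero sees sees cat zero zero zero sees S S sees S ⇒ sees zero sees sees cat zero zero zero sees cat S sees S   [S → cat]
sees zero sees sees cat zero zero zero sees cat S sees S ⇒ sees zero sees sees cat zero zero zero sees cat cat sees S   [S → cat]
sees zero sees sees cat zero zero zero sees cat cat sees S ⇒ sees zero sees sees cat zero zero zero sees cat cat sees cat   [S → cat]

S ⇒ sees Z S ⇒ sees zero S ⇒ sees zero sees Z S ⇒ sees zero sees S sees S ⇒ sees zero sees sees Z S sees S ⇒ sees zero sees sees Y sees S S sees S ⇒ sees zero sees sees S zero Y sees S S sees S ⇒ sees zero sees sees cat zero Y sees S S sees S ⇒ sees zero sees sees cat zero zero zero sees S S sees S ⇒ sees zero sees sees cat zero zero zero sees cat S sees S ⇒ sees zero sees sees cat zero zero zero sees cat cat sees S ⇒ sees zero sees sees cat zero zero zero sees cat cat sees cat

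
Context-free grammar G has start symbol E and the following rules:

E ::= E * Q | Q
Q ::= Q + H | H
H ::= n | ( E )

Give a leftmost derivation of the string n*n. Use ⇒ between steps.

E ⇒ E*Q   [E ::= E * Q]
E*Q ⇒ Q*Q   [E ::= Q]
Q*Q ⇒ H*Q   [Q ::= H]
H*Q ⇒ n*Q   [H ::= n]
n*Q ⇒ n*H   [Q ::= H]
n*H ⇒ n*n   [H ::= n]

E ⇒ E*Q ⇒ Q*Q ⇒ H*Q ⇒ n*Q ⇒ n*H ⇒ n*n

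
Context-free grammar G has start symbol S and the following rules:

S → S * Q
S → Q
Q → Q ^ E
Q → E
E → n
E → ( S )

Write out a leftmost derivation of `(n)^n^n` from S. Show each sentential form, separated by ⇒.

S ⇒ Q   [S → Q]
Q ⇒ Q^E   [Q → Q ^ E]
Q^E ⇒ Q^E^E   [Q → Q ^ E]
Q^E^E ⇒ E^E^E   [Q → E]
E^E^E ⇒ (S)^E^E   [E → ( S )]
(S)^E^E ⇒ (Q)^E^E   [S → Q]
(Q)^E^E ⇒ (E)^E^E   [Q → E]
(E)^E^E ⇒ (n)^E^E   [E → n]
(n)^E^E ⇒ (n)^n^E   [E → n]
(n)^n^E ⇒ (n)^n^n   [E → n]

S ⇒ Q ⇒ Q^E ⇒ Q^E^E ⇒ E^E^E ⇒ (S)^E^E ⇒ (Q)^E^E ⇒ (E)^E^E ⇒ (n)^E^E ⇒ (n)^n^E ⇒ (n)^n^n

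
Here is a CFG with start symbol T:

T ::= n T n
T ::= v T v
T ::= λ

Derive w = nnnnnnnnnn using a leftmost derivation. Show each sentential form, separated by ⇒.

T ⇒ nTn   [T ::= n T n]
nTn ⇒ nnTnn   [T ::= n T n]
nnTnn ⇒ nnnTnnn   [T ::= n T n]
nnnTnnn ⇒ nnnnTnnnn   [T ::= n T n]
nnnnTnnnn ⇒ nnnnnTnnnnn   [T ::= n T n]
nnnnnTnnnnn ⇒ nnnnnnnnnn   [T ::= λ]

T⇒nTn⇒nnTnn⇒nnnTnnn⇒nnnnTnnnn⇒nnnnnTnnnnn⇒nnnnnnnnnn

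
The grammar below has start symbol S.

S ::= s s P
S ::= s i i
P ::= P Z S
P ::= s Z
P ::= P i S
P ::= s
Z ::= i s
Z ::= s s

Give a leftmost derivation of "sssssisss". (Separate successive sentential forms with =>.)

S => ssP => ssPiS => sssZiS => sssssiS => sssssissP => sssssisss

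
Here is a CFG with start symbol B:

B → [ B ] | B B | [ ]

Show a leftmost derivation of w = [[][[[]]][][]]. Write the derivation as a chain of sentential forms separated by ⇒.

B⇒[B]⇒[BB]⇒[BBB]⇒[[]BB]⇒[[]BBB]⇒[[][B]BB]⇒[[][[B]]BB]⇒[[][[[]]]BB]⇒[[][[[]]][]B]⇒[[][[[]]][][]]

B ⇒ [B]   [B → [ B ]]
[B] ⇒ [BB]   [B → B B]
[BB] ⇒ [BBB]   [B → B B]
[BBB] ⇒ [[]BB]   [B → [ ]]
[[]BB] ⇒ [[]BBB]   [B → B B]
[[]BBB] ⇒ [[][B]BB]   [B → [ B ]]
[[][B]BB] ⇒ [[][[B]]BB]   [B → [ B ]]
[[][[B]]BB] ⇒ [[][[[]]]BB]   [B → [ ]]
[[][[[]]]BB] ⇒ [[][[[]]][]B]   [B → [ ]]
[[][[[]]][]B] ⇒ [[][[[]]][][]]   [B → [ ]]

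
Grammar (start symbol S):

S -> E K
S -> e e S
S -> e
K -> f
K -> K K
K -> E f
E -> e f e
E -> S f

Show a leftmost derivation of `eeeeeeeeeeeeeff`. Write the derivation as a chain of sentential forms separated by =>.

S=>eeS=>eeEK=>eeSfK=>eeeeSfK=>eeeeeeSfK=>eeeeeeeeSfK=>eeeeeeeeeeSfK=>eeeeeeeeeeeeSfK=>eeeeeeeeeeeeefK=>eeeeeeeeeeeeeff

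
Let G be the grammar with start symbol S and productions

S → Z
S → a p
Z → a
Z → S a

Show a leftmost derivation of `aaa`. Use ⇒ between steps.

S ⇒ Z   [S → Z]
Z ⇒ Sa   [Z → S a]
Sa ⇒ Za   [S → Z]
Za ⇒ Saa   [Z → S a]
Saa ⇒ Zaa   [S → Z]
Zaa ⇒ aaa   [Z → a]

S ⇒ Z ⇒ Sa ⇒ Za ⇒ Saa ⇒ Zaa ⇒ aaa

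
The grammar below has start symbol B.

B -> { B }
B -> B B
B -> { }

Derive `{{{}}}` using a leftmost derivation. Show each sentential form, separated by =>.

B=>{B}=>{{B}}=>{{{}}}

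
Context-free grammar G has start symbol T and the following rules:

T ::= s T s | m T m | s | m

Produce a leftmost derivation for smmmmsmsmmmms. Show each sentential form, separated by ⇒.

T ⇒ sTs   [T ::= s T s]
sTs ⇒ smTms   [T ::= m T m]
smTms ⇒ smmTmms   [T ::= m T m]
smmTmms ⇒ smmmTmmms   [T ::= m T m]
smmmTmmms ⇒ smmmmTmmmms   [T ::= m T m]
smmmmTmmmms ⇒ smmmmsTsmmmms   [T ::= s T s]
smmmmsTsmmmms ⇒ smmmmsmsmmmms   [T ::= m]

T⇒sTs⇒smTms⇒smmTmms⇒smmmTmmms⇒smmmmTmmmms⇒smmmmsTsmmmms⇒smmmmsmsmmmms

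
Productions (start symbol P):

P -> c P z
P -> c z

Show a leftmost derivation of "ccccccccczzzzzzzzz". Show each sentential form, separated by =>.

P => cPz   [P -> c P z]
cPz => ccPzz   [P -> c P z]
ccPzz => cccPzzz   [P -> c P z]
cccPzzz => ccccPzzzz   [P -> c P z]
ccccPzzzz => cccccPzzzzz   [P -> c P z]
cccccPzzzzz => ccccccPzzzzzz   [P -> c P z]
ccccccPzzzzzz => cccccccPzzzzzzz   [P -> c P z]
cccccccPzzzzzzz => ccccccccPzzzzzzzz   [P -> c P z]
ccccccccPzzzzzzzz => ccccccccczzzzzzzzz   [P -> c z]

P=>cPz=>ccPzz=>cccPzzz=>ccccPzzzz=>cccccPzzzzz=>ccccccPzzzzzz=>cccccccPzzzzzzz=>ccccccccPzzzzzzzz=>ccccccccczzzzzzzzz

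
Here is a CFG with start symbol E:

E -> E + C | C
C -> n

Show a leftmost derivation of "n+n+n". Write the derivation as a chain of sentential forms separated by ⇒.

E ⇒ E+C ⇒ E+C+C ⇒ C+C+C ⇒ n+C+C ⇒ n+n+C ⇒ n+n+n

E ⇒ E+C   [E -> E + C]
E+C ⇒ E+C+C   [E -> E + C]
E+C+C ⇒ C+C+C   [E -> C]
C+C+C ⇒ n+C+C   [C -> n]
n+C+C ⇒ n+n+C   [C -> n]
n+n+C ⇒ n+n+n   [C -> n]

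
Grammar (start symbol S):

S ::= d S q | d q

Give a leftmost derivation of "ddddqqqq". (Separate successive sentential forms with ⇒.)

S ⇒ dSq   [S ::= d S q]
dSq ⇒ ddSqq   [S ::= d S q]
ddSqq ⇒ dddSqqq   [S ::= d S q]
dddSqqq ⇒ ddddqqqq   [S ::= d q]

S ⇒ dSq ⇒ ddSqq ⇒ dddSqqq ⇒ ddddqqqq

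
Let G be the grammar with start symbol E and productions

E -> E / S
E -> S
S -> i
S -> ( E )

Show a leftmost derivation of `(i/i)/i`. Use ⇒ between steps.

E⇒E/S⇒S/S⇒(E)/S⇒(E/S)/S⇒(S/S)/S⇒(i/S)/S⇒(i/i)/S⇒(i/i)/i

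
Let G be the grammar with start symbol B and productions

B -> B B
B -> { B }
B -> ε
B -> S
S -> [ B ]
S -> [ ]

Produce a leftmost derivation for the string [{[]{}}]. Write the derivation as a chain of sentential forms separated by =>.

B => S   [B -> S]
S => [B]   [S -> [ B ]]
[B] => [{B}]   [B -> { B }]
[{B}] => [{BB}]   [B -> B B]
[{BB}] => [{SB}]   [B -> S]
[{SB}] => [{[]B}]   [S -> [ ]]
[{[]B}] => [{[]{B}}]   [B -> { B }]
[{[]{B}}] => [{[]{}}]   [B -> ε]

B=>S=>[B]=>[{B}]=>[{BB}]=>[{SB}]=>[{[]B}]=>[{[]{B}}]=>[{[]{}}]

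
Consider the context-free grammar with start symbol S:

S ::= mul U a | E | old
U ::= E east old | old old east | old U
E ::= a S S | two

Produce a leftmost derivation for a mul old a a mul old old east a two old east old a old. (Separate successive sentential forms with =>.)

S => E   [S ::= E]
E => a S S   [E ::= a S S]
a S S => a mul U a S   [S ::= mul U a]
a mul U a S => a mul old U a S   [U ::= old U]
a mul old U a S => a mul old E east old a S   [U ::= E east old]
a mul old E east old a S => a mul old a S S east old a S   [E ::= a S S]
a mul old a S S east old a S => a mul old a E S east old a S   [S ::= E]
a mul old a E S east old a S => a mul old a a S S S east old a S   [E ::= a S S]
a mul old a a S S S east old a S => a mul old a a mul U a S S east old a S   [S ::= mul U a]
a mul old a a mul U a S S east old a S => a mul old a a mul old old east a S S east old a S   [U ::= old old east]
a mul old a a mul old old east a S S east old a S => a mul old a a mul old old east a E S east old a S   [S ::= E]
a mul old a a mul old old east a E S east old a S => a mul old a a mul old old east a two S east old a S   [E ::= two]
a mul old a a mul old old east a two S east old a S => a mul old a a mul old old east a two old east old a S   [S ::= old]
a mul old a a mul old old east a two old east old a S => a mul old a a mul old old east a two old east old a old   [S ::= old]

S => E => a S S => a mul U a S => a mul old U a S => a mul old E east old a S => a mul old a S S east old a S => a mul old a E S east old a S => a mul old a a S S S east old a S => a mul old a a mul U a S S east old a S => a mul old a a mul old old east a S S east old a S => a mul old a a mul old old east a E S east old a S => a mul old a a mul old old east a two S east old a S => a mul old a a mul old old east a two old east old a S => a mul old a a mul old old east a two old east old a old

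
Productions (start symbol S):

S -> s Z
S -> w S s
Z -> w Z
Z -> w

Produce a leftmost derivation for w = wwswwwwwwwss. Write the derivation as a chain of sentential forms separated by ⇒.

S ⇒ wSs ⇒ wwSss ⇒ wwsZss ⇒ wwswZss ⇒ wwswwZss ⇒ wwswwwZss ⇒ wwswwwwZss ⇒ wwswwwwwZss ⇒ wwswwwwwwZss ⇒ wwswwwwwwwss

S ⇒ wSs   [S -> w S s]
wSs ⇒ wwSss   [S -> w S s]
wwSss ⇒ wwsZss   [S -> s Z]
wwsZss ⇒ wwswZss   [Z -> w Z]
wwswZss ⇒ wwswwZss   [Z -> w Z]
wwswwZss ⇒ wwswwwZss   [Z -> w Z]
wwswwwZss ⇒ wwswwwwZss   [Z -> w Z]
wwswwwwZss ⇒ wwswwwwwZss   [Z -> w Z]
wwswwwwwZss ⇒ wwswwwwwwZss   [Z -> w Z]
wwswwwwwwZss ⇒ wwswwwwwwwss   [Z -> w]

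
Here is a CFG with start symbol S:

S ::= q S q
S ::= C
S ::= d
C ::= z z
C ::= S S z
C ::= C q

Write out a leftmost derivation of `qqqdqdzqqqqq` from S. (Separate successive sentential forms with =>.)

S => qSq => qqSqq => qqCqq => qqCqqq => qqCqqqq => qqCqqqqq => qqSSzqqqqq => qqqSqSzqqqqq => qqqdqSzqqqqq => qqqdqdzqqqqq

S => qSq   [S ::= q S q]
qSq => qqSqq   [S ::= q S q]
qqSqq => qqCqq   [S ::= C]
qqCqq => qqCqqq   [C ::= C q]
qqCqqq => qqCqqqq   [C ::= C q]
qqCqqqq => qqCqqqqq   [C ::= C q]
qqCqqqqq => qqSSzqqqqq   [C ::= S S z]
qqSSzqqqqq => qqqSqSzqqqqq   [S ::= q S q]
qqqSqSzqqqqq => qqqdqSzqqqqq   [S ::= d]
qqqdqSzqqqqq => qqqdqdzqqqqq   [S ::= d]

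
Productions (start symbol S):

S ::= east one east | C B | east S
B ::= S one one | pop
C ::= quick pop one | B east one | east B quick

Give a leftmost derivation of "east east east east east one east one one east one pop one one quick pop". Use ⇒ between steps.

S ⇒ C B   [S ::= C B]
C B ⇒ east B quick B   [C ::= east B quick]
east B quick B ⇒ east S one one quick B   [B ::= S one one]
east S one one quick B ⇒ east east S one one quick B   [S ::= east S]
east east S one one quick B ⇒ east east C B one one quick B   [S ::= C B]
east east C B one one quick B ⇒ east east B east one B one one quick B   [C ::= B east one]
east east B east one B one one quick B ⇒ east east S one one east one B one one quick B   [B ::= S one one]
east east S one one east one B one one quick B ⇒ east east east S one one east one B one one quick B   [S ::= east S]
east east east S one one east one B one one quick B ⇒ east east east east S one one east one B one one quick B   [S ::= east S]
east east east east S one one east one B one one quick B ⇒ east east east east east one east one one east one B one one quick B   [S ::= east one east]
east east east east east one east one one east one B one one quick B ⇒ east east east east east one east one one east one pop one one quick B   [B ::= pop]
east east east east east one east one one east one pop one one quick B ⇒ east east east east east one east one one east one pop one one quick pop   [B ::= pop]

S ⇒ C B ⇒ east B quick B ⇒ east S one one quick B ⇒ east east S one one quick B ⇒ east east C B one one quick B ⇒ east east B east one B one one quick B ⇒ east east S one one east one B one one quick B ⇒ east east east S one one east one B one one quick B ⇒ east east east east S one one east one B one one quick B ⇒ east east east east east one east one one east one B one one quick B ⇒ east east east east east one east one one east one pop one one quick B ⇒ east east east east east one east one one east one pop one one quick pop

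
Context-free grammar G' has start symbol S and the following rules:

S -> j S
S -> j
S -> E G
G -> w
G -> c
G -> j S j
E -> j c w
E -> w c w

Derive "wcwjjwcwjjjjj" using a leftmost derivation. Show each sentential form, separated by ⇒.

S ⇒ EG ⇒ wcwG ⇒ wcwjSj ⇒ wcwjjSj ⇒ wcwjjEGj ⇒ wcwjjwcwGj ⇒ wcwjjwcwjSjj ⇒ wcwjjwcwjjSjj ⇒ wcwjjwcwjjjjj

S ⇒ EG   [S -> E G]
EG ⇒ wcwG   [E -> w c w]
wcwG ⇒ wcwjSj   [G -> j S j]
wcwjSj ⇒ wcwjjSj   [S -> j S]
wcwjjSj ⇒ wcwjjEGj   [S -> E G]
wcwjjEGj ⇒ wcwjjwcwGj   [E -> w c w]
wcwjjwcwGj ⇒ wcwjjwcwjSjj   [G -> j S j]
wcwjjwcwjSjj ⇒ wcwjjwcwjjSjj   [S -> j S]
wcwjjwcwjjSjj ⇒ wcwjjwcwjjjjj   [S -> j]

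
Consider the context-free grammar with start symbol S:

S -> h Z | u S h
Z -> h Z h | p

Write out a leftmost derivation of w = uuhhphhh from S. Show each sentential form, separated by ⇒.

S⇒uSh⇒uuShh⇒uuhZhh⇒uuhhZhhh⇒uuhhphhh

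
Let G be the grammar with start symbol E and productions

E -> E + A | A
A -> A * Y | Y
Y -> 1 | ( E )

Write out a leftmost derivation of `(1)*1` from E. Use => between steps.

E => A => A*Y => Y*Y => (E)*Y => (A)*Y => (Y)*Y => (1)*Y => (1)*1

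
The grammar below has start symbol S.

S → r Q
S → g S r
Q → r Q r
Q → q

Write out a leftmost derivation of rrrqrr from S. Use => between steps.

S => rQ   [S → r Q]
rQ => rrQr   [Q → r Q r]
rrQr => rrrQrr   [Q → r Q r]
rrrQrr => rrrqrr   [Q → q]

S => rQ => rrQr => rrrQrr => rrrqrr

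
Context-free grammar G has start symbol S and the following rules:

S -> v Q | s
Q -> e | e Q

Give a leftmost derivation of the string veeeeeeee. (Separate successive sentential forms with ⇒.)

S ⇒ vQ   [S -> v Q]
vQ ⇒ veQ   [Q -> e Q]
veQ ⇒ veeQ   [Q -> e Q]
veeQ ⇒ veeeQ   [Q -> e Q]
veeeQ ⇒ veeeeQ   [Q -> e Q]
veeeeQ ⇒ veeeeeQ   [Q -> e Q]
veeeeeQ ⇒ veeeeeeQ   [Q -> e Q]
veeeeeeQ ⇒ veeeeeeeQ   [Q -> e Q]
veeeeeeeQ ⇒ veeeeeeee   [Q -> e]

S⇒vQ⇒veQ⇒veeQ⇒veeeQ⇒veeeeQ⇒veeeeeQ⇒veeeeeeQ⇒veeeeeeeQ⇒veeeeeeee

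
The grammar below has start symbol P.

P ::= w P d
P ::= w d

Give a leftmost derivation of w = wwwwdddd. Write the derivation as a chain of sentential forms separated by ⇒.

P⇒wPd⇒wwPdd⇒wwwPddd⇒wwwwdddd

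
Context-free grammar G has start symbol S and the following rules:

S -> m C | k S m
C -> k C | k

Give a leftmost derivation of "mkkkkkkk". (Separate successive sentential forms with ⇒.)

S⇒mC⇒mkC⇒mkkC⇒mkkkC⇒mkkkkC⇒mkkkkkC⇒mkkkkkkC⇒mkkkkkkk

S ⇒ mC   [S -> m C]
mC ⇒ mkC   [C -> k C]
mkC ⇒ mkkC   [C -> k C]
mkkC ⇒ mkkkC   [C -> k C]
mkkkC ⇒ mkkkkC   [C -> k C]
mkkkkC ⇒ mkkkkkC   [C -> k C]
mkkkkkC ⇒ mkkkkkkC   [C -> k C]
mkkkkkkC ⇒ mkkkkkkk   [C -> k]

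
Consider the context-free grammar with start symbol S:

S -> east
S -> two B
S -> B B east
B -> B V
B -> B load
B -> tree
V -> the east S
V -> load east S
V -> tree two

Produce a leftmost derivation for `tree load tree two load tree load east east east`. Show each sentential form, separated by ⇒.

S ⇒ B B east   [S -> B B east]
B B east ⇒ B load B east   [B -> B load]
B load B east ⇒ B V load B east   [B -> B V]
B V load B east ⇒ B load V load B east   [B -> B load]
B load V load B east ⇒ tree load V load B east   [B -> tree]
tree load V load B east ⇒ tree load tree two load B east   [V -> tree two]
tree load tree two load B east ⇒ tree load tree two load B V east   [B -> B V]
tree load tree two load B V east ⇒ tree load tree two load tree V east   [B -> tree]
tree load tree two load tree V east ⇒ tree load tree two load tree load east S east   [V -> load east S]
tree load tree two load tree load east S east ⇒ tree load tree two load tree load east east east   [S -> east]

S ⇒ B B east ⇒ B load B east ⇒ B V load B east ⇒ B load V load B east ⇒ tree load V load B east ⇒ tree load tree two load B east ⇒ tree load tree two load B V east ⇒ tree load tree two load tree V east ⇒ tree load tree two load tree load east S east ⇒ tree load tree two load tree load east east east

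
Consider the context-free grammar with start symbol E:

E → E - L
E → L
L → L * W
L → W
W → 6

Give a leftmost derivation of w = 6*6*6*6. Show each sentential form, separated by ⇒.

E⇒L⇒L*W⇒L*W*W⇒L*W*W*W⇒W*W*W*W⇒6*W*W*W⇒6*6*W*W⇒6*6*6*W⇒6*6*6*6

E ⇒ L   [E → L]
L ⇒ L*W   [L → L * W]
L*W ⇒ L*W*W   [L → L * W]
L*W*W ⇒ L*W*W*W   [L → L * W]
L*W*W*W ⇒ W*W*W*W   [L → W]
W*W*W*W ⇒ 6*W*W*W   [W → 6]
6*W*W*W ⇒ 6*6*W*W   [W → 6]
6*6*W*W ⇒ 6*6*6*W   [W → 6]
6*6*6*W ⇒ 6*6*6*6   [W → 6]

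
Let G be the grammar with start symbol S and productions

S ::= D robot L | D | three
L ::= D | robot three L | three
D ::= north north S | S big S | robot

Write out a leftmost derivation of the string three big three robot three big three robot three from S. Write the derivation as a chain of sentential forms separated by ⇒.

S ⇒ D robot L   [S ::= D robot L]
D robot L ⇒ S big S robot L   [D ::= S big S]
S big S robot L ⇒ D robot L big S robot L   [S ::= D robot L]
D robot L big S robot L ⇒ S big S robot L big S robot L   [D ::= S big S]
S big S robot L big S robot L ⇒ three big S robot L big S robot L   [S ::= three]
three big S robot L big S robot L ⇒ three big three robot L big S robot L   [S ::= three]
three big three robot L big S robot L ⇒ three big three robot three big S robot L   [L ::= three]
three big three robot three big S robot L ⇒ three big three robot three big three robot L   [S ::= three]
three big three robot three big three robot L ⇒ three big three robot three big three robot three   [L ::= three]

S ⇒ D robot L ⇒ S big S robot L ⇒ D robot L big S robot L ⇒ S big S robot L big S robot L ⇒ three big S robot L big S robot L ⇒ three big three robot L big S robot L ⇒ three big three robot three big S robot L ⇒ three big three robot three big three robot L ⇒ three big three robot three big three robot three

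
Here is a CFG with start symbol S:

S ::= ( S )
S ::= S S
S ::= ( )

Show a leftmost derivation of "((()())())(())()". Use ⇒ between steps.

S⇒SS⇒SSS⇒(S)SS⇒(SS)SS⇒((S)S)SS⇒((SS)S)SS⇒((()S)S)SS⇒((()())S)SS⇒((()())())SS⇒((()())())(S)S⇒((()())())(())S⇒((()())())(())()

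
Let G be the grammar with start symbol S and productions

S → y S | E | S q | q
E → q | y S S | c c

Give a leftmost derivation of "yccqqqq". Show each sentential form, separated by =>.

S => Sq => Sqq => Sqqq => Sqqqq => ySqqqq => yEqqqq => yccqqqq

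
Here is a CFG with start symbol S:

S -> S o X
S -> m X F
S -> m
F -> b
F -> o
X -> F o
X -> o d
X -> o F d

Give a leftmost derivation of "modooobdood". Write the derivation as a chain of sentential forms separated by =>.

S=>SoX=>SoXoX=>mXFoXoX=>modFoXoX=>modooXoX=>modoooFdoX=>modooobdoX=>modooobdood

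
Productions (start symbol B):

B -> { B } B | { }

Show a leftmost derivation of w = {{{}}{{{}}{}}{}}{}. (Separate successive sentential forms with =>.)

B => {B}B => {{B}B}B => {{{}}B}B => {{{}}{B}B}B => {{{}}{{B}B}B}B => {{{}}{{{}}B}B}B => {{{}}{{{}}{}}B}B => {{{}}{{{}}{}}{}}B => {{{}}{{{}}{}}{}}{}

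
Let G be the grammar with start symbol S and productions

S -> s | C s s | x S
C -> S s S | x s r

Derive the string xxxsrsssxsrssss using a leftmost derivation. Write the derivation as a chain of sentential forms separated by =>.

S => xS   [S -> x S]
xS => xxS   [S -> x S]
xxS => xxCss   [S -> C s s]
xxCss => xxSsSss   [C -> S s S]
xxSsSss => xxCsssSss   [S -> C s s]
xxCsssSss => xxxsrsssSss   [C -> x s r]
xxxsrsssSss => xxxsrsssCssss   [S -> C s s]
xxxsrsssCssss => xxxsrsssxsrssss   [C -> x s r]

S=>xS=>xxS=>xxCss=>xxSsSss=>xxCsssSss=>xxxsrsssSss=>xxxsrsssCssss=>xxxsrsssxsrssss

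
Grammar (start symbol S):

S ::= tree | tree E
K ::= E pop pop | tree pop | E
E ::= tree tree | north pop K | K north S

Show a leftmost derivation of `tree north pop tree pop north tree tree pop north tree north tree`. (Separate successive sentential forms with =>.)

S => tree E => tree north pop K => tree north pop E => tree north pop K north S => tree north pop tree pop north S => tree north pop tree pop north tree E => tree north pop tree pop north tree K north S => tree north pop tree pop north tree E north S => tree north pop tree pop north tree K north S north S => tree north pop tree pop north tree tree pop north S north S => tree north pop tree pop north tree tree pop north tree north S => tree north pop tree pop north tree tree pop north tree north tree

S => tree E   [S ::= tree E]
tree E => tree north pop K   [E ::= north pop K]
tree north pop K => tree north pop E   [K ::= E]
tree north pop E => tree north pop K north S   [E ::= K north S]
tree north pop K north S => tree north pop tree pop north S   [K ::= tree pop]
tree north pop tree pop north S => tree north pop tree pop north tree E   [S ::= tree E]
tree north pop tree pop north tree E => tree north pop tree pop north tree K north S   [E ::= K north S]
tree north pop tree pop north tree K north S => tree north pop tree pop north tree E north S   [K ::= E]
tree north pop tree pop north tree E north S => tree north pop tree pop north tree K north S north S   [E ::= K north S]
tree north pop tree pop north tree K north S north S => tree north pop tree pop north tree tree pop north S north S   [K ::= tree pop]
tree north pop tree pop north tree tree pop north S north S => tree north pop tree pop north tree tree pop north tree north S   [S ::= tree]
tree north pop tree pop north tree tree pop north tree north S => tree north pop tree pop north tree tree pop north tree north tree   [S ::= tree]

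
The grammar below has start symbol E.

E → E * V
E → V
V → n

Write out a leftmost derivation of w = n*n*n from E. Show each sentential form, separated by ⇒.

E ⇒ E*V   [E → E * V]
E*V ⇒ E*V*V   [E → E * V]
E*V*V ⇒ V*V*V   [E → V]
V*V*V ⇒ n*V*V   [V → n]
n*V*V ⇒ n*n*V   [V → n]
n*n*V ⇒ n*n*n   [V → n]

E ⇒ E*V ⇒ E*V*V ⇒ V*V*V ⇒ n*V*V ⇒ n*n*V ⇒ n*n*n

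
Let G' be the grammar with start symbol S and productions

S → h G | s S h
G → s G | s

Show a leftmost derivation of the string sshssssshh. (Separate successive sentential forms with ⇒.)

S⇒sSh⇒ssShh⇒sshGhh⇒sshsGhh⇒sshssGhh⇒sshsssGhh⇒sshssssGhh⇒sshssssshh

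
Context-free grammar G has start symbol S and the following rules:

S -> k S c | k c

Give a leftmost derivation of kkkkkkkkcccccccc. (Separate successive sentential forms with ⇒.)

S ⇒ kSc ⇒ kkScc ⇒ kkkSccc ⇒ kkkkScccc ⇒ kkkkkSccccc ⇒ kkkkkkScccccc ⇒ kkkkkkkSccccccc ⇒ kkkkkkkkcccccccc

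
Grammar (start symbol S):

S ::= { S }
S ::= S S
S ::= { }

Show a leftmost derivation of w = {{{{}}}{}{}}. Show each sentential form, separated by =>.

S => {S} => {SS} => {{S}S} => {{{S}}S} => {{{{}}}S} => {{{{}}}SS} => {{{{}}}{}S} => {{{{}}}{}{}}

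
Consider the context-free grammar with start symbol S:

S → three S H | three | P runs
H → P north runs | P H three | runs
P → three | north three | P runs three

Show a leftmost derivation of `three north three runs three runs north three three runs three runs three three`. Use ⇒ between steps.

S ⇒ three S H ⇒ three P runs H ⇒ three P runs three runs H ⇒ three north three runs three runs H ⇒ three north three runs three runs P H three ⇒ three north three runs three runs north three H three ⇒ three north three runs three runs north three P H three three ⇒ three north three runs three runs north three P runs three H three three ⇒ three north three runs three runs north three three runs three H three three ⇒ three north three runs three runs north three three runs three runs three three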